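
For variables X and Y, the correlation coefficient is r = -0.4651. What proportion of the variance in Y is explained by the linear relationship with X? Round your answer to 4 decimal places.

0.2163

r² = (-0.4651)² = 0.2163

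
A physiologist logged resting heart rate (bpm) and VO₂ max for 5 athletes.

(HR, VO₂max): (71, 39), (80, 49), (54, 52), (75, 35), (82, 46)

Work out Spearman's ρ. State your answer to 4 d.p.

Rank HR: 2, 4, 1, 3, 5
Rank VO₂max: 2, 4, 5, 1, 3
d = rank(HR) − rank(VO₂max): 0, 0, -4, 2, 2; Σd² = 24
ρ = 1 − 6Σd² / [n(n²−1)] = 1 − 6×24 / (5×24) = 1 − 144/120 ≈ -0.2000

-0.2000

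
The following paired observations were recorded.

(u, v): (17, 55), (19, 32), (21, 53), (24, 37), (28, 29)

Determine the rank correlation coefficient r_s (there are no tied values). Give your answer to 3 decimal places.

-0.700

Rank u: 1, 2, 3, 4, 5
Rank v: 5, 2, 4, 3, 1
d = rank(u) − rank(v): -4, 0, -1, 1, 4; Σd² = 34
ρ = 1 − 6Σd² / [n(n²−1)] = 1 − 6×34 / (5×24) = 1 − 204/120 ≈ -0.700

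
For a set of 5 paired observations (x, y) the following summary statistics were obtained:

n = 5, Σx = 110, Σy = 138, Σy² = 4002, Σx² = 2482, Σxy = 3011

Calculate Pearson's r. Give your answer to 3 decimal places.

r = (nΣxy − ΣxΣy) / √[(nΣx² − (Σx)²)(nΣy² − (Σy)²)]
Numerator: 5×3011 − 110×138 = -125
Denominator: √[(12410 − 12100)(20010 − 19044)] = √[310 × 966] = 547.2294
r = -125 / 547.2294 ≈ -0.228

-0.228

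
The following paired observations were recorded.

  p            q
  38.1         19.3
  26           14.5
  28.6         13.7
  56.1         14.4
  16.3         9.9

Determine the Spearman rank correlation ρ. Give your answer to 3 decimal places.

0.500

Rank p: 4, 2, 3, 5, 1
Rank q: 5, 4, 2, 3, 1
d = rank(p) − rank(q): -1, -2, 1, 2, 0; Σd² = 10
ρ = 1 − 6Σd² / [n(n²−1)] = 1 − 6×10 / (5×24) = 1 − 60/120 ≈ 0.500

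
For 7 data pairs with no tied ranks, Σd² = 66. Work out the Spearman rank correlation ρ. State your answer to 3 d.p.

-0.179

ρ = 1 − 6Σd² / [n(n²−1)] = 1 − 6×66 / (7×48)
  = 1 − 396/336 = 1 − 1.1786 ≈ -0.179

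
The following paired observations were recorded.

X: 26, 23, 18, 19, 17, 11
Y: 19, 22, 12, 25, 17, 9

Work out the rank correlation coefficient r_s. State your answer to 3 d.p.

Rank X: 6, 5, 3, 4, 2, 1
Rank Y: 4, 5, 2, 6, 3, 1
d = rank(X) − rank(Y): 2, 0, 1, -2, -1, 0; Σd² = 10
ρ = 1 − 6Σd² / [n(n²−1)] = 1 − 6×10 / (6×35) = 1 − 60/210 ≈ 0.714

0.714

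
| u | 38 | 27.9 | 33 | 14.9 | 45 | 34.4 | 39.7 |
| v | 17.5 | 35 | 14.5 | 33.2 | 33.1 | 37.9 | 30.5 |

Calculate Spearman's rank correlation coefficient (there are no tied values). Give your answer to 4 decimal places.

Rank u: 5, 2, 3, 1, 7, 4, 6
Rank v: 2, 6, 1, 5, 4, 7, 3
d = rank(u) − rank(v): 3, -4, 2, -4, 3, -3, 3; Σd² = 72
ρ = 1 − 6Σd² / [n(n²−1)] = 1 − 6×72 / (7×48) = 1 − 432/336 ≈ -0.2857

-0.2857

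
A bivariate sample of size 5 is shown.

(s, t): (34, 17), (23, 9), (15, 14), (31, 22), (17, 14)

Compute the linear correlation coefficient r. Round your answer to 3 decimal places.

n = 5, Σs = 120, Σt = 76, Σs² = 3160, Σt² = 1246, Σst = 1915
nΣst − ΣsΣt = 9575 − 9120 = 455
nΣs² − (Σs)² = 15800 − 14400 = 1400; nΣt² − (Σt)² = 6230 − 5776 = 454
r = 455 / √(1400 × 454) = 455 / 797.2453 ≈ 0.571

0.571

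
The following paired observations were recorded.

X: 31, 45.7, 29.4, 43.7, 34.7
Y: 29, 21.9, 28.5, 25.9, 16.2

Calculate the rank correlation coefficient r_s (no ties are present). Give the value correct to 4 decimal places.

Rank X: 2, 5, 1, 4, 3
Rank Y: 5, 2, 4, 3, 1
d = rank(X) − rank(Y): -3, 3, -3, 1, 2; Σd² = 32
ρ = 1 − 6Σd² / [n(n²−1)] = 1 − 6×32 / (5×24) = 1 − 192/120 ≈ -0.6000

-0.6000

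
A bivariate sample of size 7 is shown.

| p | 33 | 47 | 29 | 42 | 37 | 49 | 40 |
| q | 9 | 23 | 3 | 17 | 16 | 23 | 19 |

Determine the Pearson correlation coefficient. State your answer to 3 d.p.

0.958

n = 7, Σp = 277, Σq = 110, Σp² = 11273, Σq² = 2054, Σpq = 4658
nΣpq − ΣpΣq = 32606 − 30470 = 2136
nΣp² − (Σp)² = 78911 − 76729 = 2182; nΣq² − (Σq)² = 14378 − 12100 = 2278
r = 2136 / √(2182 × 2278) = 2136 / 2229.4833 ≈ 0.958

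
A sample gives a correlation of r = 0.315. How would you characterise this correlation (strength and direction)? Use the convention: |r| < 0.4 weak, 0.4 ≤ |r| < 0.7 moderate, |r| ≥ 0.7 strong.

r = 0.315 > 0 so the relationship is positive.
|r| = 0.315, which falls in the weak range.

weak positive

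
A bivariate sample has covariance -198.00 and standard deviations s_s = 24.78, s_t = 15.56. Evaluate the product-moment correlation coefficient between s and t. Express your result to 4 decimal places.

r = Cov(s,t) / (s_s · s_t) = -198.00 / (24.78 × 15.56)
  = -198.00 / 385.5768 ≈ -0.5135

-0.5135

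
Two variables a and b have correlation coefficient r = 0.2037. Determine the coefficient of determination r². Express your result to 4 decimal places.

0.0415

r² = (0.2037)² = 0.0415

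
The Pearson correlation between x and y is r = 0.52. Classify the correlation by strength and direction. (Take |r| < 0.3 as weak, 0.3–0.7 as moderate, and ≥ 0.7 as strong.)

moderate positive

r = 0.52 > 0 so the relationship is positive.
|r| = 0.52, which falls in the moderate range.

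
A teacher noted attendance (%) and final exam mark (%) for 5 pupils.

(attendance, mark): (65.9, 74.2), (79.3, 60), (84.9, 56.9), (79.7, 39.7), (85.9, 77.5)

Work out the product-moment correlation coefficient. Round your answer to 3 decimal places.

-0.205

n = 5, Σx = 395.7, Σy = 308.3, Σx² = 31570.21, Σy² = 19925.59, Σxy = 24299.93
nΣxy − ΣxΣy = 121499.65 − 121994.31 = -494.66
nΣx² − (Σx)² = 157851.05 − 156578.49 = 1272.56; nΣy² − (Σy)² = 99627.95 − 95048.89 = 4579.06
r = -494.66 / √(1272.56 × 4579.06) = -494.66 / 2413.9446 ≈ -0.205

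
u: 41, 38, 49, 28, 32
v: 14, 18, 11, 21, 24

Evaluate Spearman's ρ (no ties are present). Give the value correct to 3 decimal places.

Rank u: 4, 3, 5, 1, 2
Rank v: 2, 3, 1, 4, 5
d = rank(u) − rank(v): 2, 0, 4, -3, -3; Σd² = 38
ρ = 1 − 6Σd² / [n(n²−1)] = 1 − 6×38 / (5×24) = 1 − 228/120 ≈ -0.900

-0.900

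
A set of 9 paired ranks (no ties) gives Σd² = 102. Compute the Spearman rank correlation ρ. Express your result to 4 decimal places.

0.1500

ρ = 1 − 6Σd² / [n(n²−1)] = 1 − 6×102 / (9×80)
  = 1 − 612/720 = 1 − 0.85000 ≈ 0.1500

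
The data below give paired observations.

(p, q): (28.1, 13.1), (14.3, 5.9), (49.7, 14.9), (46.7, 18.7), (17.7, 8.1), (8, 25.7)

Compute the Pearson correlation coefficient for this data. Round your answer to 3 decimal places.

0.074

n = 6, Σp = 164.5, Σq = 86.4, Σp² = 6022.37, Σq² = 1504.22, Σpq = 2415.27
nΣpq − ΣpΣq = 14491.62 − 14212.8 = 278.82
nΣp² − (Σp)² = 36134.22 − 27060.25 = 9073.97; nΣq² − (Σq)² = 9025.32 − 7464.96 = 1560.36
r = 278.82 / √(9073.97 × 1560.36) = 278.82 / 3762.7995 ≈ 0.074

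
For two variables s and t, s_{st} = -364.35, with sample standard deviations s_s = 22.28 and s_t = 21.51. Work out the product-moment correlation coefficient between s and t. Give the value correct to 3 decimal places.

-0.760

r = Cov(s,t) / (s_s · s_t) = -364.35 / (22.28 × 21.51)
  = -364.35 / 479.2428 ≈ -0.760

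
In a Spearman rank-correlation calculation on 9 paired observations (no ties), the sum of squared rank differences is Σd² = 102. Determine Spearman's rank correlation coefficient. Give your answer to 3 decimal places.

0.150

ρ = 1 − 6Σd² / [n(n²−1)] = 1 − 6×102 / (9×80)
  = 1 − 612/720 = 1 − 0.8500 ≈ 0.150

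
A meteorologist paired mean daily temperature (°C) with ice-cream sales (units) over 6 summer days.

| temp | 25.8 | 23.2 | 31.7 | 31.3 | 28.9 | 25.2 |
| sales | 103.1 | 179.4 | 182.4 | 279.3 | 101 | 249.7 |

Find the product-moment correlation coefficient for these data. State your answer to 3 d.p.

n = 6, Σx = 166.1, Σy = 1094.9, Σx² = 4658.71, Σy² = 226643.31, Σxy = 30557.57
nΣxy − ΣxΣy = 183345.42 − 181862.89 = 1482.53
nΣx² − (Σx)² = 27952.26 − 27589.21 = 363.05; nΣy² − (Σy)² = 1359859.86 − 1198806.01 = 161053.85
r = 1482.53 / √(363.05 × 161053.85) = 1482.53 / 7646.6071 ≈ 0.194

0.194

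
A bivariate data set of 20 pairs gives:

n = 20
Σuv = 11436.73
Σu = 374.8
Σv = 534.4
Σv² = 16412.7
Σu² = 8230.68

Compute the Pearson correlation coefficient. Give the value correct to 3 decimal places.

0.886

r = (nΣuv − ΣuΣv) / √[(nΣu² − (Σu)²)(nΣv² − (Σv)²)]
Numerator: 20×11436.73 − 374.8×534.4 = 28441.48
Denominator: √[(164613.6 − 140475.04)(328254 − 285583.36)] = √[24138.56 × 42670.64] = 32093.7347
r = 28441.48 / 32093.7347 ≈ 0.886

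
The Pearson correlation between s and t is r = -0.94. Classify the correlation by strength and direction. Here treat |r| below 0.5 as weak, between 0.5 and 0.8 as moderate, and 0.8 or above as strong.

strong negative

r = -0.94 < 0 so the relationship is negative.
|r| = 0.94, which falls in the strong range.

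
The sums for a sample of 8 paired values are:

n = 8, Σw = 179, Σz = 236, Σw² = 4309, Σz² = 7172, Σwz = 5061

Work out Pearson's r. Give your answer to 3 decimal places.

r = (nΣwz − ΣwΣz) / √[(nΣw² − (Σw)²)(nΣz² − (Σz)²)]
Numerator: 8×5061 − 179×236 = -1756
Denominator: √[(34472 − 32041)(57376 − 55696)] = √[2431 × 1680] = 2020.9107
r = -1756 / 2020.9107 ≈ -0.869

-0.869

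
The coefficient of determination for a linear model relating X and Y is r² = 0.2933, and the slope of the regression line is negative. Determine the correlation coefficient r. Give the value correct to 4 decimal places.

|r| = √0.2933 = 0.5416
The association is negative, so r = −0.5416.

-0.5416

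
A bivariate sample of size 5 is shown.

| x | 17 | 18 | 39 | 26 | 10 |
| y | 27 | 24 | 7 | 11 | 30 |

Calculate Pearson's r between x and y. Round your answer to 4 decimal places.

-0.9494

n = 5, Σx = 110, Σy = 99, Σx² = 2910, Σy² = 2375, Σxy = 1750
nΣxy − ΣxΣy = 8750 − 10890 = -2140
nΣx² − (Σx)² = 14550 − 12100 = 2450; nΣy² − (Σy)² = 11875 − 9801 = 2074
r = -2140 / √(2450 × 2074) = -2140 / 2254.1739 ≈ -0.9494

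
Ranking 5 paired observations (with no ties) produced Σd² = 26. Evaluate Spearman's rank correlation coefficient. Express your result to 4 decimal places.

-0.3000

ρ = 1 − 6Σd² / [n(n²−1)] = 1 − 6×26 / (5×24)
  = 1 − 156/120 = 1 − 1.30000 ≈ -0.3000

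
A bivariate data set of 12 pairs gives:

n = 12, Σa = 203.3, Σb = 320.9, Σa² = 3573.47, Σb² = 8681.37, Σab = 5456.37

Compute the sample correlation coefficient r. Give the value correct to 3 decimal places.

r = (nΣab − ΣaΣb) / √[(nΣa² − (Σa)²)(nΣb² − (Σb)²)]
Numerator: 12×5456.37 − 203.3×320.9 = 237.47
Denominator: √[(42881.64 − 41330.89)(104176.44 − 102976.81)] = √[1550.75 × 1199.63] = 1363.9378
r = 237.47 / 1363.9378 ≈ 0.174

0.174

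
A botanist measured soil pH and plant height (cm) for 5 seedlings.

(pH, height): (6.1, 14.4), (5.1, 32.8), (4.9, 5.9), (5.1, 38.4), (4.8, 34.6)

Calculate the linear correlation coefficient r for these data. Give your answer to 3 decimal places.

-0.330

n = 5, Σx = 26, Σy = 126.1, Σx² = 136.28, Σy² = 3989.73, Σxy = 645.95
nΣxy − ΣxΣy = 3229.75 − 3278.6 = -48.85
nΣx² − (Σx)² = 681.4 − 676 = 5.4; nΣy² − (Σy)² = 19948.65 − 15901.21 = 4047.44
r = -48.85 / √(5.4 × 4047.44) = -48.85 / 147.8383 ≈ -0.330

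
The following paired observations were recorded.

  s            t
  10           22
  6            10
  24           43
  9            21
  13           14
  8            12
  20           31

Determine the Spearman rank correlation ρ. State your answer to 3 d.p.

Rank s: 4, 1, 7, 3, 5, 2, 6
Rank t: 5, 1, 7, 4, 3, 2, 6
d = rank(s) − rank(t): -1, 0, 0, -1, 2, 0, 0; Σd² = 6
ρ = 1 − 6Σd² / [n(n²−1)] = 1 − 6×6 / (7×48) = 1 − 36/336 ≈ 0.893

0.893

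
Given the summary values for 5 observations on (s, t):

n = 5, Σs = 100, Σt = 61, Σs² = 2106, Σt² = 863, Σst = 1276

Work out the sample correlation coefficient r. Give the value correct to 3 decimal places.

r = (nΣst − ΣsΣt) / √[(nΣs² − (Σs)²)(nΣt² − (Σt)²)]
Numerator: 5×1276 − 100×61 = 280
Denominator: √[(10530 − 10000)(4315 − 3721)] = √[530 × 594] = 561.0882
r = 280 / 561.0882 ≈ 0.499

0.499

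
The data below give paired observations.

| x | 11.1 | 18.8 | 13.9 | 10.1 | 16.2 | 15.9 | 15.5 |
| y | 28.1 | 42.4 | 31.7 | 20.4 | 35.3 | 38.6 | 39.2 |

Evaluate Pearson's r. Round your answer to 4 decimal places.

n = 7, Σx = 101.5, Σy = 235.7, Σx² = 1527.37, Σy² = 8281.11, Σxy = 3548.9
nΣxy − ΣxΣy = 24842.3 − 23923.55 = 918.75
nΣx² − (Σx)² = 10691.59 − 10302.25 = 389.34; nΣy² − (Σy)² = 57967.77 − 55554.49 = 2413.28
r = 918.75 / √(389.34 × 2413.28) = 918.75 / 969.3227 ≈ 0.9478

0.9478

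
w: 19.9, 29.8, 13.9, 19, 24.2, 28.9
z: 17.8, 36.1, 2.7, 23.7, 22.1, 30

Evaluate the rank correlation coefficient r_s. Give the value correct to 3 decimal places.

0.829

Rank w: 3, 6, 1, 2, 4, 5
Rank z: 2, 6, 1, 4, 3, 5
d = rank(w) − rank(z): 1, 0, 0, -2, 1, 0; Σd² = 6
ρ = 1 − 6Σd² / [n(n²−1)] = 1 − 6×6 / (6×35) = 1 − 36/210 ≈ 0.829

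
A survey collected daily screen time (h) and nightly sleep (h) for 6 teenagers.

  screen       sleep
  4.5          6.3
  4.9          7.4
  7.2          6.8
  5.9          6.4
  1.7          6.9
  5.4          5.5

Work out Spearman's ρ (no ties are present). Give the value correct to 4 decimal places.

-0.2000

Rank screen: 2, 3, 6, 5, 1, 4
Rank sleep: 2, 6, 4, 3, 5, 1
d = rank(screen) − rank(sleep): 0, -3, 2, 2, -4, 3; Σd² = 42
ρ = 1 − 6Σd² / [n(n²−1)] = 1 − 6×42 / (6×35) = 1 − 252/210 ≈ -0.2000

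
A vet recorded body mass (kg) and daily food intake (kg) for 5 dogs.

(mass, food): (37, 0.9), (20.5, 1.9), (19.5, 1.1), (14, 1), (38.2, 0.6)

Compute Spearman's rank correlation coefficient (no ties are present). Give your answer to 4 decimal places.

-0.6000

Rank mass: 4, 3, 2, 1, 5
Rank food: 2, 5, 4, 3, 1
d = rank(mass) − rank(food): 2, -2, -2, -2, 4; Σd² = 32
ρ = 1 − 6Σd² / [n(n²−1)] = 1 − 6×32 / (5×24) = 1 − 192/120 ≈ -0.6000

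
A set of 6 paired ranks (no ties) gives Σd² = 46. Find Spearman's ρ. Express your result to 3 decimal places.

ρ = 1 − 6Σd² / [n(n²−1)] = 1 − 6×46 / (6×35)
  = 1 − 276/210 = 1 − 1.3143 ≈ -0.314

-0.314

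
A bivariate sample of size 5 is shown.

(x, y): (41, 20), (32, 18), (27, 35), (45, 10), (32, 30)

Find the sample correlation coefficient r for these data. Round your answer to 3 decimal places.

n = 5, Σx = 177, Σy = 113, Σx² = 6483, Σy² = 2949, Σxy = 3751
nΣxy − ΣxΣy = 18755 − 20001 = -1246
nΣx² − (Σx)² = 32415 − 31329 = 1086; nΣy² − (Σy)² = 14745 − 12769 = 1976
r = -1246 / √(1086 × 1976) = -1246 / 1464.9014 ≈ -0.851

-0.851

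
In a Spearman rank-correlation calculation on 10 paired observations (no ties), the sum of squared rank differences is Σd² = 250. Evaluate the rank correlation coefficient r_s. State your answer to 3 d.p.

ρ = 1 − 6Σd² / [n(n²−1)] = 1 − 6×250 / (10×99)
  = 1 − 1500/990 = 1 − 1.5152 ≈ -0.515

-0.515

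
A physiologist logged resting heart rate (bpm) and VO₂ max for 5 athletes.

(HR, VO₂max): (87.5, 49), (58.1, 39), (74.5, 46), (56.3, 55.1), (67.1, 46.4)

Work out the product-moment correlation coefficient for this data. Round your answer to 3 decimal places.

n = 5, Σx = 343.5, Σy = 235.5, Σx² = 24254.21, Σy² = 11226.97, Σxy = 16195.97
nΣxy − ΣxΣy = 80979.85 − 80894.25 = 85.6
nΣx² − (Σx)² = 121271.05 − 117992.25 = 3278.8; nΣy² − (Σy)² = 56134.85 − 55460.25 = 674.6
r = 85.6 / √(3278.8 × 674.6) = 85.6 / 1487.2385 ≈ 0.058

0.058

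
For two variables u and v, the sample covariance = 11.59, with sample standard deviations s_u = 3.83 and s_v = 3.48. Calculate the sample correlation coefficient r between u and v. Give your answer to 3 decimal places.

0.870

r = Cov(u,v) / (s_u · s_v) = 11.59 / (3.83 × 3.48)
  = 11.59 / 13.3284 ≈ 0.870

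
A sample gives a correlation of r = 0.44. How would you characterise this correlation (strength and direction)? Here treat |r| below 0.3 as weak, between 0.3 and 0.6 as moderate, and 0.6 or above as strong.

moderate positive

r = 0.44 > 0 so the relationship is positive.
|r| = 0.44, which falls in the moderate range.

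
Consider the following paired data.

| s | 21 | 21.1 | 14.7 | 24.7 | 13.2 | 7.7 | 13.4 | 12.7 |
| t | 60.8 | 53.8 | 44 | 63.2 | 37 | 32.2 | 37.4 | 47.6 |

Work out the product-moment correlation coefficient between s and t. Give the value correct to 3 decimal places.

0.933

n = 8, Σs = 128.5, Σt = 376, Σs² = 2286.77, Σt² = 18591.68, Σst = 6461.84
nΣst − ΣsΣt = 51694.72 − 48316 = 3378.72
nΣs² − (Σs)² = 18294.16 − 16512.25 = 1781.91; nΣt² − (Σt)² = 148733.44 − 141376 = 7357.44
r = 3378.72 / √(1781.91 × 7357.44) = 3378.72 / 3620.8143 ≈ 0.933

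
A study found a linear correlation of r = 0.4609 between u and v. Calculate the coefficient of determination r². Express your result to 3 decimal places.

0.212

r² = (0.4609)² = 0.212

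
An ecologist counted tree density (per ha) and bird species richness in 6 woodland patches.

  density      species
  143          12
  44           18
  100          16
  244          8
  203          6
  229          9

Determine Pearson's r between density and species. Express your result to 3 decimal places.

n = 6, Σx = 963, Σy = 69, Σx² = 185571, Σy² = 905, Σxy = 9339
nΣxy − ΣxΣy = 56034 − 66447 = -10413
nΣx² − (Σx)² = 1113426 − 927369 = 186057; nΣy² − (Σy)² = 5430 − 4761 = 669
r = -10413 / √(186057 × 669) = -10413 / 11156.7080 ≈ -0.933

-0.933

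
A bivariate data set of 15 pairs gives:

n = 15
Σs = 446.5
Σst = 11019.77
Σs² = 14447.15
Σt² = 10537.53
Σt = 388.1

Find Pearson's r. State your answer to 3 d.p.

r = (nΣst − ΣsΣt) / √[(nΣs² − (Σs)²)(nΣt² − (Σt)²)]
Numerator: 15×11019.77 − 446.5×388.1 = -7990.1
Denominator: √[(216707.25 − 199362.25)(158062.95 − 150621.61)] = √[17345 × 7441.34] = 11360.8997
r = -7990.1 / 11360.8997 ≈ -0.703

-0.703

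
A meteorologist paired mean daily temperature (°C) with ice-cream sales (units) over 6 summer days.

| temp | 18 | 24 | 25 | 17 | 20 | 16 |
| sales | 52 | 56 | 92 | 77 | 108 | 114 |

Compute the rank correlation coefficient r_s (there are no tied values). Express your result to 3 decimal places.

Rank temp: 3, 5, 6, 2, 4, 1
Rank sales: 1, 2, 4, 3, 5, 6
d = rank(temp) − rank(sales): 2, 3, 2, -1, -1, -5; Σd² = 44
ρ = 1 − 6Σd² / [n(n²−1)] = 1 − 6×44 / (6×35) = 1 − 264/210 ≈ -0.257

-0.257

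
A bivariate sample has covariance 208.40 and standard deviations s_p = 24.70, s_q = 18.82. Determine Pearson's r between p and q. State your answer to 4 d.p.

r = Cov(p,q) / (s_p · s_q) = 208.40 / (24.70 × 18.82)
  = 208.40 / 464.8540 ≈ 0.4483

0.4483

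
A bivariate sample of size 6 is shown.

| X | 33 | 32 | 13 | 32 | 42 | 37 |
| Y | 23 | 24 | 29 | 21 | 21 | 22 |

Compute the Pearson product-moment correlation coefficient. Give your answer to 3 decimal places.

-0.930

n = 6, ΣX = 189, ΣY = 140, ΣX² = 6439, ΣY² = 3312, ΣXY = 4272
nΣXY − ΣXΣY = 25632 − 26460 = -828
nΣX² − (ΣX)² = 38634 − 35721 = 2913; nΣY² − (ΣY)² = 19872 − 19600 = 272
r = -828 / √(2913 × 272) = -828 / 890.1326 ≈ -0.930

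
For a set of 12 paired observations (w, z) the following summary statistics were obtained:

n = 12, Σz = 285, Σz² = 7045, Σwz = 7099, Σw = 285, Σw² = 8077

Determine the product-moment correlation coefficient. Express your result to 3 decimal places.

0.549

r = (nΣwz − ΣwΣz) / √[(nΣw² − (Σw)²)(nΣz² − (Σz)²)]
Numerator: 12×7099 − 285×285 = 3963
Denominator: √[(96924 − 81225)(84540 − 81225)] = √[15699 × 3315] = 7214.0270
r = 3963 / 7214.0270 ≈ 0.549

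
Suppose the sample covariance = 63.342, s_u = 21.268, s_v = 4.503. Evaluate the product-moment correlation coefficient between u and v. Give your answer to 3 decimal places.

0.661

r = Cov(u,v) / (s_u · s_v) = 63.342 / (21.268 × 4.503)
  = 63.342 / 95.7698 ≈ 0.661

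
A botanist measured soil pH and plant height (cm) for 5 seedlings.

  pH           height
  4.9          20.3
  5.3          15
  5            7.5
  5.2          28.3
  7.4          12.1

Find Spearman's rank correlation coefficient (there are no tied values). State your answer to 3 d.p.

-0.200

Rank pH: 1, 4, 2, 3, 5
Rank height: 4, 3, 1, 5, 2
d = rank(pH) − rank(height): -3, 1, 1, -2, 3; Σd² = 24
ρ = 1 − 6Σd² / [n(n²−1)] = 1 − 6×24 / (5×24) = 1 − 144/120 ≈ -0.200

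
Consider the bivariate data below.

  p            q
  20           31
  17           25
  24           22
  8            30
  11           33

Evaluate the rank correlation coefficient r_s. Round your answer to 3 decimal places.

Rank p: 4, 3, 5, 1, 2
Rank q: 4, 2, 1, 3, 5
d = rank(p) − rank(q): 0, 1, 4, -2, -3; Σd² = 30
ρ = 1 − 6Σd² / [n(n²−1)] = 1 − 6×30 / (5×24) = 1 − 180/120 ≈ -0.500

-0.500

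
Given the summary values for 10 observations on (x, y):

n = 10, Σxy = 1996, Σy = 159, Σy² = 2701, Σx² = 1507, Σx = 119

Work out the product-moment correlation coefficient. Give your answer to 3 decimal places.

r = (nΣxy − ΣxΣy) / √[(nΣx² − (Σx)²)(nΣy² − (Σy)²)]
Numerator: 10×1996 − 119×159 = 1039
Denominator: √[(15070 − 14161)(27010 − 25281)] = √[909 × 1729] = 1253.6590
r = 1039 / 1253.6590 ≈ 0.829

0.829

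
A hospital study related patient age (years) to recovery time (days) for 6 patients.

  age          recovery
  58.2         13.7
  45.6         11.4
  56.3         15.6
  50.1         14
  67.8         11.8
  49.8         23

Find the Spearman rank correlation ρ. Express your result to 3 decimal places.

Rank age: 5, 1, 4, 3, 6, 2
Rank recovery: 3, 1, 5, 4, 2, 6
d = rank(age) − rank(recovery): 2, 0, -1, -1, 4, -4; Σd² = 38
ρ = 1 − 6Σd² / [n(n²−1)] = 1 − 6×38 / (6×35) = 1 − 228/210 ≈ -0.086

-0.086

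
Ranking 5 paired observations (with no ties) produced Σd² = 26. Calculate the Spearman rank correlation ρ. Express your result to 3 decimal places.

-0.300

ρ = 1 − 6Σd² / [n(n²−1)] = 1 − 6×26 / (5×24)
  = 1 − 156/120 = 1 − 1.3000 ≈ -0.300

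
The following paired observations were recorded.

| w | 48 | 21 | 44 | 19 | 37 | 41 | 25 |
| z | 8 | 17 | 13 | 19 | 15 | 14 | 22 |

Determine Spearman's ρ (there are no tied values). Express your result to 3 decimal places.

-0.893

Rank w: 7, 2, 6, 1, 4, 5, 3
Rank z: 1, 5, 2, 6, 4, 3, 7
d = rank(w) − rank(z): 6, -3, 4, -5, 0, 2, -4; Σd² = 106
ρ = 1 − 6Σd² / [n(n²−1)] = 1 − 6×106 / (7×48) = 1 − 636/336 ≈ -0.893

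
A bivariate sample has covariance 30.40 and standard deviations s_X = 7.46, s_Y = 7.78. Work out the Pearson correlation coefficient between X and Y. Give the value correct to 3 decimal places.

r = Cov(X,Y) / (s_X · s_Y) = 30.40 / (7.46 × 7.78)
  = 30.40 / 58.0388 ≈ 0.524

0.524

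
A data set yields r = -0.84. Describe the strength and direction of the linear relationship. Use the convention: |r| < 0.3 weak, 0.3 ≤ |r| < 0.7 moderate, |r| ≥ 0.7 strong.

strong negative

r = -0.84 < 0 so the relationship is negative.
|r| = 0.84, which falls in the strong range.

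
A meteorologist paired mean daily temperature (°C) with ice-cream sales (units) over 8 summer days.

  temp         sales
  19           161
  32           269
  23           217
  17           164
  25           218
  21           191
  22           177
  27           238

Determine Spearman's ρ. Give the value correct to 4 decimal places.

0.9524

Rank temp: 2, 8, 5, 1, 6, 3, 4, 7
Rank sales: 1, 8, 5, 2, 6, 4, 3, 7
d = rank(temp) − rank(sales): 1, 0, 0, -1, 0, -1, 1, 0; Σd² = 4
ρ = 1 − 6Σd² / [n(n²−1)] = 1 − 6×4 / (8×63) = 1 − 24/504 ≈ 0.9524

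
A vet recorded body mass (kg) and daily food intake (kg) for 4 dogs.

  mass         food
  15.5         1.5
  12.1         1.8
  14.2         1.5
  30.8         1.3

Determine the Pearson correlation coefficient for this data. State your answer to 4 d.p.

-0.8218

n = 4, Σx = 72.6, Σy = 6.1, Σx² = 1536.94, Σy² = 9.43, Σxy = 106.37
nΣxy − ΣxΣy = 425.48 − 442.86 = -17.38
nΣx² − (Σx)² = 6147.76 − 5270.76 = 877; nΣy² − (Σy)² = 37.72 − 37.21 = 0.51
r = -17.38 / √(877 × 0.51) = -17.38 / 21.1488 ≈ -0.8218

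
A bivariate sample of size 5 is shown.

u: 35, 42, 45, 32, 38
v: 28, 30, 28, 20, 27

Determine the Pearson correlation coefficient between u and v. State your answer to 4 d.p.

n = 5, Σu = 192, Σv = 133, Σu² = 7482, Σv² = 3597, Σuv = 5166
nΣuv − ΣuΣv = 25830 − 25536 = 294
nΣu² − (Σu)² = 37410 − 36864 = 546; nΣv² − (Σv)² = 17985 − 17689 = 296
r = 294 / √(546 × 296) = 294 / 402.0149 ≈ 0.7313

0.7313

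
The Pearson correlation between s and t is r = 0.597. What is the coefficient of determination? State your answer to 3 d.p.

0.356

r² = (0.597)² = 0.356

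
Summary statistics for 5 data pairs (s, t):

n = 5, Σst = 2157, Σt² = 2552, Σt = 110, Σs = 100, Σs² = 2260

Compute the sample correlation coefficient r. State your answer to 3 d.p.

-0.232

r = (nΣst − ΣsΣt) / √[(nΣs² − (Σs)²)(nΣt² − (Σt)²)]
Numerator: 5×2157 − 100×110 = -215
Denominator: √[(11300 − 10000)(12760 − 12100)] = √[1300 × 660] = 926.2829
r = -215 / 926.2829 ≈ -0.232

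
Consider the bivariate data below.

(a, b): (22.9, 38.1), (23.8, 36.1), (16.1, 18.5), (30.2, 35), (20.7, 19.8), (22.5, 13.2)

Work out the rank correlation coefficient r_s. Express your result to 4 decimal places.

0.6000

Rank a: 4, 5, 1, 6, 2, 3
Rank b: 6, 5, 2, 4, 3, 1
d = rank(a) − rank(b): -2, 0, -1, 2, -1, 2; Σd² = 14
ρ = 1 − 6Σd² / [n(n²−1)] = 1 − 6×14 / (6×35) = 1 − 84/210 ≈ 0.6000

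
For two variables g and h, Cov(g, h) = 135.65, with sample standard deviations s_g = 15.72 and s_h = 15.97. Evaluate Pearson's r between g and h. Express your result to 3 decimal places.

0.540

r = Cov(g,h) / (s_g · s_h) = 135.65 / (15.72 × 15.97)
  = 135.65 / 251.0484 ≈ 0.540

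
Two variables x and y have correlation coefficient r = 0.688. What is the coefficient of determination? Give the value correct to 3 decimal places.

0.473

r² = (0.688)² = 0.473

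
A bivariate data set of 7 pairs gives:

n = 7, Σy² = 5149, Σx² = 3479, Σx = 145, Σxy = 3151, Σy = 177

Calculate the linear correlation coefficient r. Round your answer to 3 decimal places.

r = (nΣxy − ΣxΣy) / √[(nΣx² − (Σx)²)(nΣy² − (Σy)²)]
Numerator: 7×3151 − 145×177 = -3608
Denominator: √[(24353 − 21025)(36043 − 31329)] = √[3328 × 4714] = 3960.8322
r = -3608 / 3960.8322 ≈ -0.911

-0.911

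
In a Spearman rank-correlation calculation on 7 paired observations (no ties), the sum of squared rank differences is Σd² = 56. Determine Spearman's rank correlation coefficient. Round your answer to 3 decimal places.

0.000

ρ = 1 − 6Σd² / [n(n²−1)] = 1 − 6×56 / (7×48)
  = 1 − 336/336 = 1 − 1.0000 ≈ 0.000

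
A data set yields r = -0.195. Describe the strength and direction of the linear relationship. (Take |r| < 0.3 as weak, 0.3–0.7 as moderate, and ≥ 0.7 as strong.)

weak negative

r = -0.195 < 0 so the relationship is negative.
|r| = 0.195, which falls in the weak range.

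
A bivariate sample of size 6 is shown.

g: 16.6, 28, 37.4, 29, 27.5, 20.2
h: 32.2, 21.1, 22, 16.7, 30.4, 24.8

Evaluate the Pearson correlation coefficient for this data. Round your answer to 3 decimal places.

-0.579

n = 6, Σg = 158.7, Σh = 147.2, Σg² = 4463.61, Σh² = 3784.14, Σgh = 3769.38
nΣgh − ΣgΣh = 22616.28 − 23360.64 = -744.36
nΣg² − (Σg)² = 26781.66 − 25185.69 = 1595.97; nΣh² − (Σh)² = 22704.84 − 21667.84 = 1037
r = -744.36 / √(1595.97 × 1037) = -744.36 / 1286.4762 ≈ -0.579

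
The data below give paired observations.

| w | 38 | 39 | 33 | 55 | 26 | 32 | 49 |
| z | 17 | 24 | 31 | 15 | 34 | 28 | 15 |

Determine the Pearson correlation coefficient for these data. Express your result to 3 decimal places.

n = 7, Σw = 272, Σz = 164, Σw² = 11180, Σz² = 4216, Σwz = 5945
nΣwz − ΣwΣz = 41615 − 44608 = -2993
nΣw² − (Σw)² = 78260 − 73984 = 4276; nΣz² − (Σz)² = 29512 − 26896 = 2616
r = -2993 / √(4276 × 2616) = -2993 / 3344.5502 ≈ -0.895

-0.895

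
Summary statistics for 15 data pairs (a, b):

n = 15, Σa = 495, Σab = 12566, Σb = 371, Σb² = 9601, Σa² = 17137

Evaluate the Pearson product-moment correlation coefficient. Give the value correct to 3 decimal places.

r = (nΣab − ΣaΣb) / √[(nΣa² − (Σa)²)(nΣb² − (Σb)²)]
Numerator: 15×12566 − 495×371 = 4845
Denominator: √[(257055 − 245025)(144015 − 137641)] = √[12030 × 6374] = 8756.6672
r = 4845 / 8756.6672 ≈ 0.553

0.553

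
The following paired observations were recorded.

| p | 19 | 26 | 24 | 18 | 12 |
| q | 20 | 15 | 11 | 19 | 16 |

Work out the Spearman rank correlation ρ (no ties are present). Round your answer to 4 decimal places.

-0.5000

Rank p: 3, 5, 4, 2, 1
Rank q: 5, 2, 1, 4, 3
d = rank(p) − rank(q): -2, 3, 3, -2, -2; Σd² = 30
ρ = 1 − 6Σd² / [n(n²−1)] = 1 − 6×30 / (5×24) = 1 − 180/120 ≈ -0.5000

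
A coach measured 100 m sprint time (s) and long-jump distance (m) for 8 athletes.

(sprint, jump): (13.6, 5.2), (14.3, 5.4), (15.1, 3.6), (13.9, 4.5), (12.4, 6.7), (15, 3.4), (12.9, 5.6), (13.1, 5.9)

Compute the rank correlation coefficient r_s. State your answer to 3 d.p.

-0.881

Rank sprint: 4, 6, 8, 5, 1, 7, 2, 3
Rank jump: 4, 5, 2, 3, 8, 1, 6, 7
d = rank(sprint) − rank(jump): 0, 1, 6, 2, -7, 6, -4, -4; Σd² = 158
ρ = 1 − 6Σd² / [n(n²−1)] = 1 − 6×158 / (8×63) = 1 − 948/504 ≈ -0.881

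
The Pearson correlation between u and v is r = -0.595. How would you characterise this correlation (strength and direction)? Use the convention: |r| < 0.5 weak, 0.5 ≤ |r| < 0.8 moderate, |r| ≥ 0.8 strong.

moderate negative

r = -0.595 < 0 so the relationship is negative.
|r| = 0.595, which falls in the moderate range.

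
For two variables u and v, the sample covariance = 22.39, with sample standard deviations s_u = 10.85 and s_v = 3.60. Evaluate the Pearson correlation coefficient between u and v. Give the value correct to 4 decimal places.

r = Cov(u,v) / (s_u · s_v) = 22.39 / (10.85 × 3.60)
  = 22.39 / 39.0600 ≈ 0.5732

0.5732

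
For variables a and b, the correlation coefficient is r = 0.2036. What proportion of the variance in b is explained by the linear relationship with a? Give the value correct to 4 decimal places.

r² = (0.2036)² = 0.0415

0.0415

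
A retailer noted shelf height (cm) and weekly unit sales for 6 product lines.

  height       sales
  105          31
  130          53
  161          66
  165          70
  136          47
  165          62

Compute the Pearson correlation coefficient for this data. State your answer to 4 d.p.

n = 6, Σx = 862, Σy = 329, Σx² = 126792, Σy² = 19079, Σxy = 48943
nΣxy − ΣxΣy = 293658 − 283598 = 10060
nΣx² − (Σx)² = 760752 − 743044 = 17708; nΣy² − (Σy)² = 114474 − 108241 = 6233
r = 10060 / √(17708 × 6233) = 10060 / 10505.9014 ≈ 0.9576

0.9576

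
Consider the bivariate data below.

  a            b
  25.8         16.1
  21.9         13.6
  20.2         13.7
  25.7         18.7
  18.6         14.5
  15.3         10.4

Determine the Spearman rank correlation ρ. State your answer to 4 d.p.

0.7143

Rank a: 6, 4, 3, 5, 2, 1
Rank b: 5, 2, 3, 6, 4, 1
d = rank(a) − rank(b): 1, 2, 0, -1, -2, 0; Σd² = 10
ρ = 1 − 6Σd² / [n(n²−1)] = 1 − 6×10 / (6×35) = 1 − 60/210 ≈ 0.7143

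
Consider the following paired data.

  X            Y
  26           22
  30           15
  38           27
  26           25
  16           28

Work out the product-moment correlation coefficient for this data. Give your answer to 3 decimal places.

n = 5, ΣX = 136, ΣY = 117, ΣX² = 3952, ΣY² = 2847, ΣXY = 3146
nΣXY − ΣXΣY = 15730 − 15912 = -182
nΣX² − (ΣX)² = 19760 − 18496 = 1264; nΣY² − (ΣY)² = 14235 − 13689 = 546
r = -182 / √(1264 × 546) = -182 / 830.7491 ≈ -0.219

-0.219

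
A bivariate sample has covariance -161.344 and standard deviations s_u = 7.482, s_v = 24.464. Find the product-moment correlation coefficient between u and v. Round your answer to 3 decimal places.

-0.881

r = Cov(u,v) / (s_u · s_v) = -161.344 / (7.482 × 24.464)
  = -161.344 / 183.0396 ≈ -0.881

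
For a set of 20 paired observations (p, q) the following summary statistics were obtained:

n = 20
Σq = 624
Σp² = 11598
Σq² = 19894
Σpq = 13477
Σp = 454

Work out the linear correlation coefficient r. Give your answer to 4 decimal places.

-0.9279

r = (nΣpq − ΣpΣq) / √[(nΣp² − (Σp)²)(nΣq² − (Σq)²)]
Numerator: 20×13477 − 454×624 = -13756
Denominator: √[(231960 − 206116)(397880 − 389376)] = √[25844 × 8504] = 14824.8904
r = -13756 / 14824.8904 ≈ -0.9279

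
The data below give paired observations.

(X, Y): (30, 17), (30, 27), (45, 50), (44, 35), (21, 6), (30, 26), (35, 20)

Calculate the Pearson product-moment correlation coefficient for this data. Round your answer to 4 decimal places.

0.8919

n = 7, ΣX = 235, ΣY = 181, ΣX² = 8327, ΣY² = 5855, ΣXY = 6716
nΣXY − ΣXΣY = 47012 − 42535 = 4477
nΣX² − (ΣX)² = 58289 − 55225 = 3064; nΣY² − (ΣY)² = 40985 − 32761 = 8224
r = 4477 / √(3064 × 8224) = 4477 / 5019.7944 ≈ 0.8919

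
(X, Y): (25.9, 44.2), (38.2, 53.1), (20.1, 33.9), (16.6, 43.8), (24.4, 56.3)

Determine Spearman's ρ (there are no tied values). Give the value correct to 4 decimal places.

0.6000

Rank X: 4, 5, 2, 1, 3
Rank Y: 3, 4, 1, 2, 5
d = rank(X) − rank(Y): 1, 1, 1, -1, -2; Σd² = 8
ρ = 1 − 6Σd² / [n(n²−1)] = 1 − 6×8 / (5×24) = 1 − 48/120 ≈ 0.6000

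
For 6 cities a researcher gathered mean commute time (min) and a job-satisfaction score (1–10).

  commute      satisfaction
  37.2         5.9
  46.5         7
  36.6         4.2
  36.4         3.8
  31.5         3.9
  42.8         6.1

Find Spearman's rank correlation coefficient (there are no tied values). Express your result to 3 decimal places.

Rank commute: 4, 6, 3, 2, 1, 5
Rank satisfaction: 4, 6, 3, 1, 2, 5
d = rank(commute) − rank(satisfaction): 0, 0, 0, 1, -1, 0; Σd² = 2
ρ = 1 − 6Σd² / [n(n²−1)] = 1 − 6×2 / (6×35) = 1 − 12/210 ≈ 0.943

0.943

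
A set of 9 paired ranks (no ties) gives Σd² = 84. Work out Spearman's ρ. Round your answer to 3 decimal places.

0.300

ρ = 1 − 6Σd² / [n(n²−1)] = 1 − 6×84 / (9×80)
  = 1 − 504/720 = 1 − 0.7000 ≈ 0.300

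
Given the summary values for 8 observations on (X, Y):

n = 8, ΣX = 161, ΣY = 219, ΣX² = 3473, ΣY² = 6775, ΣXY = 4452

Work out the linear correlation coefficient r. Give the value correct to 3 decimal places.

0.105

r = (nΣXY − ΣXΣY) / √[(nΣX² − (ΣX)²)(nΣY² − (ΣY)²)]
Numerator: 8×4452 − 161×219 = 357
Denominator: √[(27784 − 25921)(54200 − 47961)] = √[1863 × 6239] = 3409.2898
r = 357 / 3409.2898 ≈ 0.105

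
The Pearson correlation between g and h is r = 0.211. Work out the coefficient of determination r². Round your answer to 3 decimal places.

r² = (0.211)² = 0.045

0.045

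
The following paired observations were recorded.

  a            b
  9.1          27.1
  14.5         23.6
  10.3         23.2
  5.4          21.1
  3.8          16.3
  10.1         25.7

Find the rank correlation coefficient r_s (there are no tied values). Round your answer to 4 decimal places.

Rank a: 3, 6, 5, 2, 1, 4
Rank b: 6, 4, 3, 2, 1, 5
d = rank(a) − rank(b): -3, 2, 2, 0, 0, -1; Σd² = 18
ρ = 1 − 6Σd² / [n(n²−1)] = 1 − 6×18 / (6×35) = 1 − 108/210 ≈ 0.4857

0.4857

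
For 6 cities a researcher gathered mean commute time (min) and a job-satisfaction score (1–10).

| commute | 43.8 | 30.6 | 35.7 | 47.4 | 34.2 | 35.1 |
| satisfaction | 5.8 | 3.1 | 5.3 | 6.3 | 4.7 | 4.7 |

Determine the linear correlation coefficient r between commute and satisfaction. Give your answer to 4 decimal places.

n = 6, Σx = 226.8, Σy = 29.9, Σx² = 8777.7, Σy² = 155.21, Σxy = 1162.44
nΣxy − ΣxΣy = 6974.64 − 6781.32 = 193.32
nΣx² − (Σx)² = 52666.2 − 51438.24 = 1227.96; nΣy² − (Σy)² = 931.26 − 894.01 = 37.25
r = 193.32 / √(1227.96 × 37.25) = 193.32 / 213.8726 ≈ 0.9039

0.9039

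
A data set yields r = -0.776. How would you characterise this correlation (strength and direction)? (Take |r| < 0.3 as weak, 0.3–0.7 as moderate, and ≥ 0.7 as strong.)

r = -0.776 < 0 so the relationship is negative.
|r| = 0.776, which falls in the strong range.

strong negative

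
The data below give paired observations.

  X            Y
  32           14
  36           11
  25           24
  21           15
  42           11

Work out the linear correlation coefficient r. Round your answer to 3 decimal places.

n = 5, ΣX = 156, ΣY = 75, ΣX² = 5150, ΣY² = 1239, ΣXY = 2221
nΣXY − ΣXΣY = 11105 − 11700 = -595
nΣX² − (ΣX)² = 25750 − 24336 = 1414; nΣY² − (ΣY)² = 6195 − 5625 = 570
r = -595 / √(1414 × 570) = -595 / 897.7639 ≈ -0.663

-0.663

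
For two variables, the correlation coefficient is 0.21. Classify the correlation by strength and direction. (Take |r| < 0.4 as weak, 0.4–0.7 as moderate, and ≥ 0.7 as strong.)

r = 0.21 > 0 so the relationship is positive.
|r| = 0.21, which falls in the weak range.

weak positive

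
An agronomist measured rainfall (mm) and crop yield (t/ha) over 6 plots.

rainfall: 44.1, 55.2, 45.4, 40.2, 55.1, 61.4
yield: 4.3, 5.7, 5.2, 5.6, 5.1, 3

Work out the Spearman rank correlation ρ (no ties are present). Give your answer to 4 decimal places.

-0.2571

Rank rainfall: 2, 5, 3, 1, 4, 6
Rank yield: 2, 6, 4, 5, 3, 1
d = rank(rainfall) − rank(yield): 0, -1, -1, -4, 1, 5; Σd² = 44
ρ = 1 − 6Σd² / [n(n²−1)] = 1 − 6×44 / (6×35) = 1 − 264/210 ≈ -0.2571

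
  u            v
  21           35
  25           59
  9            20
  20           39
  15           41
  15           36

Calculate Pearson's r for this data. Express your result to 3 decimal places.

n = 6, Σu = 105, Σv = 230, Σu² = 1997, Σv² = 9604, Σuv = 4325
nΣuv − ΣuΣv = 25950 − 24150 = 1800
nΣu² − (Σu)² = 11982 − 11025 = 957; nΣv² − (Σv)² = 57624 − 52900 = 4724
r = 1800 / √(957 × 4724) = 1800 / 2126.2333 ≈ 0.847

0.847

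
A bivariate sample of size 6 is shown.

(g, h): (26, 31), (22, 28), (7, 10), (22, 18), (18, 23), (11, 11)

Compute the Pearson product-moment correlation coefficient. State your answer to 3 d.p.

n = 6, Σg = 106, Σh = 121, Σg² = 2138, Σh² = 2819, Σgh = 2423
nΣgh − ΣgΣh = 14538 − 12826 = 1712
nΣg² − (Σg)² = 12828 − 11236 = 1592; nΣh² − (Σh)² = 16914 − 14641 = 2273
r = 1712 / √(1592 × 2273) = 1712 / 1902.2660 ≈ 0.900

0.900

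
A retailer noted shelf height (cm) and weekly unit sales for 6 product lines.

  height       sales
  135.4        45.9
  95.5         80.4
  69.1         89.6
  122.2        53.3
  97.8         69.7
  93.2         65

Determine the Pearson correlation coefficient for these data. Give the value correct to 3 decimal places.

-0.944

n = 6, Σx = 613.2, Σy = 403.9, Σx² = 65412.14, Σy² = 28523.11, Σxy = 39472.34
nΣxy − ΣxΣy = 236834.04 − 247671.48 = -10837.44
nΣx² − (Σx)² = 392472.84 − 376014.24 = 16458.6; nΣy² − (Σy)² = 171138.66 − 163135.21 = 8003.45
r = -10837.44 / √(16458.6 × 8003.45) = -10837.44 / 11477.1766 ≈ -0.944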